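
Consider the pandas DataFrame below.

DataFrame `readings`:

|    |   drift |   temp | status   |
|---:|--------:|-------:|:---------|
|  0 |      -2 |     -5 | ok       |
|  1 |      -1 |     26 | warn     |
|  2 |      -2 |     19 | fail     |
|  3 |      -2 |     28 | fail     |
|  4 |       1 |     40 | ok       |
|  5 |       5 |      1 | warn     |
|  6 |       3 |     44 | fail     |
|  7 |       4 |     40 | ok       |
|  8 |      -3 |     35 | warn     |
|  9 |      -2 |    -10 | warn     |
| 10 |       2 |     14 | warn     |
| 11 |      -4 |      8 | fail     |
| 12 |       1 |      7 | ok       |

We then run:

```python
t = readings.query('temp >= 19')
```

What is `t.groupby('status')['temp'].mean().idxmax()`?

filter rows where temp >= 19:
   drift  temp status
1     -1    26   warn
2     -2    19   fail
3     -2    28   fail
4      1    40     ok
6      3    44   fail
7      4    40     ok
8     -3    35   warn
group by status, mean of temp:
status
fail    30.333333
ok      40.000000
warn    30.500000
Name: temp, dtype: float64
Reading off the label with the largest value, we get ok.

ok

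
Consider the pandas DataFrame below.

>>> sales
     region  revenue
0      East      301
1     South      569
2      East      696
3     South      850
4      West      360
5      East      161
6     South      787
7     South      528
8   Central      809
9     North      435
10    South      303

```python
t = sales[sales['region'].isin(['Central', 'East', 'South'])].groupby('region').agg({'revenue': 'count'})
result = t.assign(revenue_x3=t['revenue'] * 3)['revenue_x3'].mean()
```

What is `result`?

9.0

filter rows where region in ['Central', 'East', 'South']:
     region  revenue
0      East      301
1     South      569
2      East      696
3     South      850
5      East      161
6     South      787
7     South      528
8   Central      809
10    South      303
group by region, count of revenue:
         revenue
region          
Central        1
East           3
South          5
add column revenue_x3 = t['revenue'] * 3:
         revenue  revenue_x3
region                      
Central        1           3
East           3           9
South          5          15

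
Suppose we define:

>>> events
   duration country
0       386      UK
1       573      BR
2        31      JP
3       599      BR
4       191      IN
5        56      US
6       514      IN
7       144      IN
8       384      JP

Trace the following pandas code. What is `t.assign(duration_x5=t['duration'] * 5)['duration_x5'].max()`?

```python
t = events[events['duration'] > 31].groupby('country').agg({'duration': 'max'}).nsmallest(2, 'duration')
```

1920

filter rows where duration > 31:
   duration country
0       386      UK
1       573      BR
3       599      BR
4       191      IN
5        56      US
6       514      IN
7       144      IN
8       384      JP
group by country, max of duration:
         duration
country          
BR            599
IN            514
JP            384
UK            386
US             56
take 2 rows with smallest duration:
         duration
country          
US             56
JP            384
add column duration_x5 = t['duration'] * 5:
         duration  duration_x5
country                       
US             56          280
JP            384         1920
Hence 1920.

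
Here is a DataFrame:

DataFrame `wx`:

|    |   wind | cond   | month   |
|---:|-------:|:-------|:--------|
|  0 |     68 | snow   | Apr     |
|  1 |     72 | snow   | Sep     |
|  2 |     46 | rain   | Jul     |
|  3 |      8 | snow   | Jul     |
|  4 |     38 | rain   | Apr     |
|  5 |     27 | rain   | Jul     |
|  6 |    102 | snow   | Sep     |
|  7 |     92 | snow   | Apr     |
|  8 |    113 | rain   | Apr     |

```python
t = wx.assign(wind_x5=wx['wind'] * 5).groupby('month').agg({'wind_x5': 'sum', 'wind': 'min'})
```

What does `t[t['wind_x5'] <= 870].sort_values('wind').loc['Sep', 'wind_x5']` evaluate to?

870

add column wind_x5 = wx['wind'] * 5:
   wind  cond month  wind_x5
0    68  snow   Apr      340
1    72  snow   Sep      360
2    46  rain   Jul      230
3     8  snow   Jul       40
4    38  rain   Apr      190
5    27  rain   Jul      135
6   102  snow   Sep      510
7    92  snow   Apr      460
8   113  rain   Apr      565
group by month: sum(wind_x5), min(wind):
       wind_x5  wind
month               
Apr       1555    38
Jul        405     8
Sep        870    72
filter rows where wind_x5 <= 870:
       wind_x5  wind
month               
Jul        405     8
Sep        870    72
sort by wind:
       wind_x5  wind
month               
Jul        405     8
Sep        870    72
So loc['Sep', 'wind_x5'] = 870.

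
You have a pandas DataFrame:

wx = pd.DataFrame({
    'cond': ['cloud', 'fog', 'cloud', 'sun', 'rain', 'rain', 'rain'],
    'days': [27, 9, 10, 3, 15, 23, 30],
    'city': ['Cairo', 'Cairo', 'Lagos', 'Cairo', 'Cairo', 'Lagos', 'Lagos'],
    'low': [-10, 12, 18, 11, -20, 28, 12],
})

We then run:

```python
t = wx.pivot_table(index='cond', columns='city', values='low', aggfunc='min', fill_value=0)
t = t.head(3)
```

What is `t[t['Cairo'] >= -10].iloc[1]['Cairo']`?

pivot: rows=cond, cols=city, min(low):
city   Cairo  Lagos
cond               
cloud    -10     18
fog       12      0
rain     -20     12
sun       11      0
take first 3 rows:
city   Cairo  Lagos
cond               
cloud    -10     18
fog       12      0
rain     -20     12
filter rows where Cairo >= -10:
city   Cairo  Lagos
cond               
cloud    -10     18
fog       12      0
The value at position 1, column 'Cairo' is 12.

12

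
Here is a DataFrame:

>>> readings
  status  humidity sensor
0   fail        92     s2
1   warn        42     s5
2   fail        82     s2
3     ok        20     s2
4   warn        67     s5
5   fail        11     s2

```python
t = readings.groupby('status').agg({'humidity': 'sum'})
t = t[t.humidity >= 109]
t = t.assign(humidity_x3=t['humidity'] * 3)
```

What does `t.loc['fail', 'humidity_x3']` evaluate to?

555

group by status, sum of humidity:
        humidity
status          
fail         185
ok            20
warn         109
filter rows where humidity >= 109:
        humidity
status          
fail         185
warn         109
add column humidity_x3 = t['humidity'] * 3:
        humidity  humidity_x3
status                       
fail         185          555
warn         109          327
So loc['fail', 'humidity_x3'] = 555.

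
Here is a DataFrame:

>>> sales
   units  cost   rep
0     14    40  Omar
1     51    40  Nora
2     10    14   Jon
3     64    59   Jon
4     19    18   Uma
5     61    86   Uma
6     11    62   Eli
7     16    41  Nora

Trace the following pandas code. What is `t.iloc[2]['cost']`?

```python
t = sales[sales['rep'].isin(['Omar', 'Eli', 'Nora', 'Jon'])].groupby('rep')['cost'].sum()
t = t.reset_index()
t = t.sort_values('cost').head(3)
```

73

filter rows where rep in ['Omar', 'Eli', 'Nora', 'Jon']:
   units  cost   rep
0     14    40  Omar
1     51    40  Nora
2     10    14   Jon
3     64    59   Jon
6     11    62   Eli
7     16    41  Nora
group by rep, sum of cost:
rep
Eli     62
Jon     73
Nora    81
Omar    40
Name: cost, dtype: int64
reset_index():
    rep  cost
0   Eli    62
1   Jon    73
2  Nora    81
3  Omar    40
sort by cost:
    rep  cost
3  Omar    40
0   Eli    62
1   Jon    73
2  Nora    81
take first 3 rows:
    rep  cost
3  Omar    40
0   Eli    62
1   Jon    73
The value at position 2, column 'cost' is 73.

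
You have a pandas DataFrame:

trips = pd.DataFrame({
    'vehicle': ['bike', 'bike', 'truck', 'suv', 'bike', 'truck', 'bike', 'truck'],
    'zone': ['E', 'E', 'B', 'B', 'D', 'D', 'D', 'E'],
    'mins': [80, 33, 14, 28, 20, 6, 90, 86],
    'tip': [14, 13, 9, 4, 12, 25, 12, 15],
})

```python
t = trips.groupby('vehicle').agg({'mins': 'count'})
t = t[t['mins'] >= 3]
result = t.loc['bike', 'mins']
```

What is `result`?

4

group by vehicle, count of mins:
         mins
vehicle      
bike        4
suv         1
truck       3
filter rows where mins >= 3:
         mins
vehicle      
bike        4
truck       3
The value at row 'bike', column 'mins' is 4.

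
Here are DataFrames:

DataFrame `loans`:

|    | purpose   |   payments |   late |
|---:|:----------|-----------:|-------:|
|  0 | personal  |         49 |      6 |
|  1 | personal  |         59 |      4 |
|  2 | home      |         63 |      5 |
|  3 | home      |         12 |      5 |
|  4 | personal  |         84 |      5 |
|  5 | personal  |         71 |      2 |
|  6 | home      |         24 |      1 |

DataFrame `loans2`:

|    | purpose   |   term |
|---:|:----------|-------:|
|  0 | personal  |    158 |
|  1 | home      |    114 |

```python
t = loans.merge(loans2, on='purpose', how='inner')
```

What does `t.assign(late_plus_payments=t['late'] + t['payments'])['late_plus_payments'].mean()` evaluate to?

merge on 'purpose' (how='inner') → 7 rows:
    purpose  payments  late  term
0  personal        49     6   158
1  personal        59     4   158
2      home        63     5   114
3      home        12     5   114
4  personal        84     5   158
5  personal        71     2   158
6      home        24     1   114
add column late_plus_payments = t['late'] + t['payments']:
    purpose  payments  late  term  late_plus_payments
0  personal        49     6   158                  55
1  personal        59     4   158                  63
2      home        63     5   114                  68
3      home        12     5   114                  17
4  personal        84     5   158                  89
5  personal        71     2   158                  73
6      home        24     1   114                  25

55.7142857143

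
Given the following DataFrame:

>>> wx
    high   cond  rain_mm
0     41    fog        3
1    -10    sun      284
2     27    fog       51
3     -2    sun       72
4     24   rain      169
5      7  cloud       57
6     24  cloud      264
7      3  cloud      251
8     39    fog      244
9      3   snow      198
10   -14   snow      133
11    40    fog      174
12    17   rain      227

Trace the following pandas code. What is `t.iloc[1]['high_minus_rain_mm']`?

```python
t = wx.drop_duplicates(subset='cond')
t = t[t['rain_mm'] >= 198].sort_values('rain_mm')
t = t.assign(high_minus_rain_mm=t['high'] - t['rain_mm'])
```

drop duplicate cond (keep=first):
   high   cond  rain_mm
0    41    fog        3
1   -10    sun      284
4    24   rain      169
5     7  cloud       57
9     3   snow      198
filter rows where rain_mm >= 198:
   high  cond  rain_mm
1   -10   sun      284
9     3  snow      198
sort by rain_mm:
   high  cond  rain_mm
9     3  snow      198
1   -10   sun      284
add column high_minus_rain_mm = t['high'] - t['rain_mm']:
   high  cond  rain_mm  high_minus_rain_mm
9     3  snow      198                -195
1   -10   sun      284                -294
Then the value at position 1, column 'high_minus_rain_mm': -294

-294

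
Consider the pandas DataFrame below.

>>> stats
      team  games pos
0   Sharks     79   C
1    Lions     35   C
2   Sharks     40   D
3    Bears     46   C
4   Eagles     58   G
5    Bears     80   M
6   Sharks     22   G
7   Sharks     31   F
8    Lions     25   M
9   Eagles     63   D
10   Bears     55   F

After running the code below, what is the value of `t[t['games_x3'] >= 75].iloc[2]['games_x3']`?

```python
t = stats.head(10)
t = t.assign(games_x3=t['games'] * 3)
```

take first 10 rows:
     team  games pos
0  Sharks     79   C
1   Lions     35   C
2  Sharks     40   D
3   Bears     46   C
4  Eagles     58   G
5   Bears     80   M
6  Sharks     22   G
7  Sharks     31   F
8   Lions     25   M
9  Eagles     63   D
add column games_x3 = t['games'] * 3:
     team  games pos  games_x3
0  Sharks     79   C       237
1   Lions     35   C       105
2  Sharks     40   D       120
3   Bears     46   C       138
4  Eagles     58   G       174
5   Bears     80   M       240
6  Sharks     22   G        66
7  Sharks     31   F        93
8   Lions     25   M        75
9  Eagles     63   D       189
filter rows where games_x3 >= 75:
     team  games pos  games_x3
0  Sharks     79   C       237
1   Lions     35   C       105
2  Sharks     40   D       120
3   Bears     46   C       138
4  Eagles     58   G       174
5   Bears     80   M       240
7  Sharks     31   F        93
8   Lions     25   M        75
9  Eagles     63   D       189
Then the value at position 2, column 'games_x3': 120

120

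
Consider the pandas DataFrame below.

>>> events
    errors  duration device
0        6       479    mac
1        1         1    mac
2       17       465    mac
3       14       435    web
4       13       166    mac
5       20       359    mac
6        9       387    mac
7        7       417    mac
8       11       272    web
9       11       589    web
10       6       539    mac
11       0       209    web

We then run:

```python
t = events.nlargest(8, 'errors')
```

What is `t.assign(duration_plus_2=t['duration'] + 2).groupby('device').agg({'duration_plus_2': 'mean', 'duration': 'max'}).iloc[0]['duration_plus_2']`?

360.8

take 8 rows with largest errors:
   errors  duration device
5      20       359    mac
2      17       465    mac
3      14       435    web
4      13       166    mac
8      11       272    web
9      11       589    web
6       9       387    mac
7       7       417    mac
add column duration_plus_2 = t['duration'] + 2:
   errors  duration device  duration_plus_2
5      20       359    mac              361
2      17       465    mac              467
3      14       435    web              437
4      13       166    mac              168
8      11       272    web              274
9      11       589    web              591
6       9       387    mac              389
7       7       417    mac              419
group by device: mean(duration_plus_2), max(duration):
        duration_plus_2  duration
device                           
mac               360.8       465
web               434.0       589
Then the value at position 0, column 'duration_plus_2': 360.8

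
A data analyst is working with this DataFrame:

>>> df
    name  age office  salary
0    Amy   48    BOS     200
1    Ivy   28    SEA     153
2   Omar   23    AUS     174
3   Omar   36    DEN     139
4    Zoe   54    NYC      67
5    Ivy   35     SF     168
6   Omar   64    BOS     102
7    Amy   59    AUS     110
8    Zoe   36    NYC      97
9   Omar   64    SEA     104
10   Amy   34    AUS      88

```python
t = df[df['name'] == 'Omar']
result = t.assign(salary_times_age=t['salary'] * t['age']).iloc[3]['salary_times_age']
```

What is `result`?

filter rows where name == 'Omar':
   name  age office  salary
2  Omar   23    AUS     174
3  Omar   36    DEN     139
6  Omar   64    BOS     102
9  Omar   64    SEA     104
add column salary_times_age = t['salary'] * t['age']:
   name  age office  salary  salary_times_age
2  Omar   23    AUS     174              4002
3  Omar   36    DEN     139              5004
6  Omar   64    BOS     102              6528
9  Omar   64    SEA     104              6656
Reading off the value at position 3, column 'salary_times_age', we get 6656.

6656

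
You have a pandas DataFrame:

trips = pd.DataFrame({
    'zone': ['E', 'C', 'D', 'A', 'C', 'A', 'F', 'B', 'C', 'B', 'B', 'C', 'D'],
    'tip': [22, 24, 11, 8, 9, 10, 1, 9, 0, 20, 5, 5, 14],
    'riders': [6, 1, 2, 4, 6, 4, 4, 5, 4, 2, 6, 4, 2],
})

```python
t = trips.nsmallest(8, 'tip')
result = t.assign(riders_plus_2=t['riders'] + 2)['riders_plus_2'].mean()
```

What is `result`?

take 8 rows with smallest tip:
   zone  tip  riders
8     C    0       4
6     F    1       4
10    B    5       6
11    C    5       4
3     A    8       4
4     C    9       6
7     B    9       5
5     A   10       4
add column riders_plus_2 = t['riders'] + 2:
   zone  tip  riders  riders_plus_2
8     C    0       4              6
6     F    1       4              6
10    B    5       6              8
11    C    5       4              6
3     A    8       4              6
4     C    9       6              8
7     B    9       5              7
5     A   10       4              6

6.625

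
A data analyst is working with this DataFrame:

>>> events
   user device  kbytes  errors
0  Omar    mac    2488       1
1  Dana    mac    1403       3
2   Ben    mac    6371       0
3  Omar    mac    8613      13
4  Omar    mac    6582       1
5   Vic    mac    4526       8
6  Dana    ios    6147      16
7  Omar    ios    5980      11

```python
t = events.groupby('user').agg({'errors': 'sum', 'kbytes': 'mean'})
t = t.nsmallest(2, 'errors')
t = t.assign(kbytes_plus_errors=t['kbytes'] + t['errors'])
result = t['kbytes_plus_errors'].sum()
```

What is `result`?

group by user: sum(errors), mean(kbytes):
      errors   kbytes
user                 
Ben        0  6371.00
Dana      19  3775.00
Omar      26  5915.75
Vic        8  4526.00
take 2 rows with smallest errors:
      errors  kbytes
user                
Ben        0  6371.0
Vic        8  4526.0
add column kbytes_plus_errors = t['kbytes'] + t['errors']:
      errors  kbytes  kbytes_plus_errors
user                                    
Ben        0  6371.0              6371.0
Vic        8  4526.0              4534.0
So sum() = 10905.0.

10905.0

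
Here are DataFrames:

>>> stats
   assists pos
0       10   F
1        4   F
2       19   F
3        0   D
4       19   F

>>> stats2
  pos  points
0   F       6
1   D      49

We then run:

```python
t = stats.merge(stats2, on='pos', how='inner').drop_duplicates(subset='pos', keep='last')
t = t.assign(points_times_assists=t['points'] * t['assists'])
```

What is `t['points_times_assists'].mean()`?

57.0

merge on 'pos' (how='inner') → 5 rows:
   assists pos  points
0       10   F       6
1        4   F       6
2       19   F       6
3        0   D      49
4       19   F       6
drop duplicate pos (keep=last):
   assists pos  points
3        0   D      49
4       19   F       6
add column points_times_assists = t['points'] * t['assists']:
   assists pos  points  points_times_assists
3        0   D      49                     0
4       19   F       6                   114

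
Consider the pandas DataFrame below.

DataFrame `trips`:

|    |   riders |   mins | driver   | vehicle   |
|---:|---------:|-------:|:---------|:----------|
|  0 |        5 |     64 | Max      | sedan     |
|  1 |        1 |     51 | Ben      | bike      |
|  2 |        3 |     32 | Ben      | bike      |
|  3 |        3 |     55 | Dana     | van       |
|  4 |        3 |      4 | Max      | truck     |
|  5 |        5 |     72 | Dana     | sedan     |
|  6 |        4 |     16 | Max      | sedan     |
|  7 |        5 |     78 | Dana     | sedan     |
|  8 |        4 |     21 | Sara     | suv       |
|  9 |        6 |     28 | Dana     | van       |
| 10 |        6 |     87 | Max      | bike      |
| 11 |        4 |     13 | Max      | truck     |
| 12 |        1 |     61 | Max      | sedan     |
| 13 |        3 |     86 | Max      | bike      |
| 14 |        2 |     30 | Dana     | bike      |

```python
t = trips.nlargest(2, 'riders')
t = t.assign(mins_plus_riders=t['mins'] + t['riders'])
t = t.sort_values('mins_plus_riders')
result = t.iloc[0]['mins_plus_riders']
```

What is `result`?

take 2 rows with largest riders:
    riders  mins driver vehicle
9        6    28   Dana     van
10       6    87    Max    bike
add column mins_plus_riders = t['mins'] + t['riders']:
    riders  mins driver vehicle  mins_plus_riders
9        6    28   Dana     van                34
10       6    87    Max    bike                93
sort by mins_plus_riders:
    riders  mins driver vehicle  mins_plus_riders
9        6    28   Dana     van                34
10       6    87    Max    bike                93

34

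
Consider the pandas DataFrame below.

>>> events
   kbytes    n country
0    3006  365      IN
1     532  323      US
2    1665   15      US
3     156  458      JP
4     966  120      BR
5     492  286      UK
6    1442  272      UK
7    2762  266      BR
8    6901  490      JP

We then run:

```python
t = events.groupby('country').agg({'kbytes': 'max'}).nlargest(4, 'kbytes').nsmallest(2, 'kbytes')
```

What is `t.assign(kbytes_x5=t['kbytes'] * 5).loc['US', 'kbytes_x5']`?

group by country, max of kbytes:
         kbytes
country        
BR         2762
IN         3006
JP         6901
UK         1442
US         1665
take 4 rows with largest kbytes:
         kbytes
country        
JP         6901
IN         3006
BR         2762
US         1665
take 2 rows with smallest kbytes:
         kbytes
country        
US         1665
BR         2762
add column kbytes_x5 = t['kbytes'] * 5:
         kbytes  kbytes_x5
country                   
US         1665       8325
BR         2762      13810
The value at row 'US', column 'kbytes_x5' is 8325.

8325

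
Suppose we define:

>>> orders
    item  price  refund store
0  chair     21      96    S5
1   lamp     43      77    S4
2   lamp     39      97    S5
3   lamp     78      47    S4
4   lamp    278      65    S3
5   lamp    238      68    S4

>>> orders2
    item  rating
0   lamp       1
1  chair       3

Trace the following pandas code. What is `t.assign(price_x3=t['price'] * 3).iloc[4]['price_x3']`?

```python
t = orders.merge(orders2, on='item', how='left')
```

merge on 'item' (how='left') → 6 rows:
    item  price  refund store  rating
0  chair     21      96    S5       3
1   lamp     43      77    S4       1
2   lamp     39      97    S5       1
3   lamp     78      47    S4       1
4   lamp    278      65    S3       1
5   lamp    238      68    S4       1
add column price_x3 = t['price'] * 3:
    item  price  refund store  rating  price_x3
0  chair     21      96    S5       3        63
1   lamp     43      77    S4       1       129
2   lamp     39      97    S5       1       117
3   lamp     78      47    S4       1       234
4   lamp    278      65    S3       1       834
5   lamp    238      68    S4       1       714
value at position 4, column 'price_x3' → 834

834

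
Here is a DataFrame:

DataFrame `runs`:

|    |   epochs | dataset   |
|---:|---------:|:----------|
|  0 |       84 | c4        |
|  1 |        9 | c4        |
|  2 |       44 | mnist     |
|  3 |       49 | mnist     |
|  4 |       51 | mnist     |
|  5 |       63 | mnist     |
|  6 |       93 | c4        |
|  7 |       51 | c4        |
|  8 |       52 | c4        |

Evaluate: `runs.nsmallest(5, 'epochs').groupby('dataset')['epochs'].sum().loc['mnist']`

144

take 5 rows with smallest epochs:
   epochs dataset
1       9      c4
2      44   mnist
3      49   mnist
4      51   mnist
7      51      c4
group by dataset, sum of epochs:
dataset
c4        60
mnist    144
Name: epochs, dtype: int64
The value at index 'mnist' is 144.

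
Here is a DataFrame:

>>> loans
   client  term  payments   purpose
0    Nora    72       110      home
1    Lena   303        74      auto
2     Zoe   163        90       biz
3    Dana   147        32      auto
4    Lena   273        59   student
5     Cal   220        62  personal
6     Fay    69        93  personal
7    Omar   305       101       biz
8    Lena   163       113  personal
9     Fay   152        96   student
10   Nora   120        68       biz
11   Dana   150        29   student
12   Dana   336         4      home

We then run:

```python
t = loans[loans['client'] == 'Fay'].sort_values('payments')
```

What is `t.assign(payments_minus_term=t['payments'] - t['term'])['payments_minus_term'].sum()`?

-32

filter rows where client == 'Fay':
  client  term  payments   purpose
6    Fay    69        93  personal
9    Fay   152        96   student
sort by payments:
  client  term  payments   purpose
6    Fay    69        93  personal
9    Fay   152        96   student
add column payments_minus_term = t['payments'] - t['term']:
  client  term  payments   purpose  payments_minus_term
6    Fay    69        93  personal                   24
9    Fay   152        96   student                  -56
Reading off the sum of column 'payments_minus_term', we get -32.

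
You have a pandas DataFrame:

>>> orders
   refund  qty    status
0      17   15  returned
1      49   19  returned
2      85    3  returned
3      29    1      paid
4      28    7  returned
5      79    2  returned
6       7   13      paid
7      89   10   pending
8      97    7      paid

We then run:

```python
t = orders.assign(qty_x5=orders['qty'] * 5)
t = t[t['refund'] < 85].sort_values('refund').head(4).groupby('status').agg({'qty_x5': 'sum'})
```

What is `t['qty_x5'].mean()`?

add column qty_x5 = orders['qty'] * 5:
   refund  qty    status  qty_x5
0      17   15  returned      75
1      49   19  returned      95
2      85    3  returned      15
3      29    1      paid       5
4      28    7  returned      35
5      79    2  returned      10
6       7   13      paid      65
7      89   10   pending      50
8      97    7      paid      35
filter rows where refund < 85:
   refund  qty    status  qty_x5
0      17   15  returned      75
1      49   19  returned      95
3      29    1      paid       5
4      28    7  returned      35
5      79    2  returned      10
6       7   13      paid      65
sort by refund:
   refund  qty    status  qty_x5
6       7   13      paid      65
0      17   15  returned      75
4      28    7  returned      35
3      29    1      paid       5
1      49   19  returned      95
5      79    2  returned      10
take first 4 rows:
   refund  qty    status  qty_x5
6       7   13      paid      65
0      17   15  returned      75
4      28    7  returned      35
3      29    1      paid       5
group by status, sum of qty_x5:
          qty_x5
status          
paid          70
returned     110

90.0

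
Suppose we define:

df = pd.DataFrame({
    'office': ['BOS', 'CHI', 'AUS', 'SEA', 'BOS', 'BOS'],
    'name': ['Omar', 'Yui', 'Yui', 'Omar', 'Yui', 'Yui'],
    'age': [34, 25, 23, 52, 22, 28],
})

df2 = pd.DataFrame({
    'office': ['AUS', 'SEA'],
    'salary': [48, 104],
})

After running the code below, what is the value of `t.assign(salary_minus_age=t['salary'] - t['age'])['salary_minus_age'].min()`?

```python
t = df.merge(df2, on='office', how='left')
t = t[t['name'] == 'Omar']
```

merge on 'office' (how='left') → 6 rows:
  office  name  age  salary
0    BOS  Omar   34     NaN
1    CHI   Yui   25     NaN
2    AUS   Yui   23    48.0
3    SEA  Omar   52   104.0
4    BOS   Yui   22     NaN
5    BOS   Yui   28     NaN
filter rows where name == 'Omar':
  office  name  age  salary
0    BOS  Omar   34     NaN
3    SEA  Omar   52   104.0
add column salary_minus_age = t['salary'] - t['age']:
  office  name  age  salary  salary_minus_age
0    BOS  Omar   34     NaN               NaN
3    SEA  Omar   52   104.0              52.0

52.0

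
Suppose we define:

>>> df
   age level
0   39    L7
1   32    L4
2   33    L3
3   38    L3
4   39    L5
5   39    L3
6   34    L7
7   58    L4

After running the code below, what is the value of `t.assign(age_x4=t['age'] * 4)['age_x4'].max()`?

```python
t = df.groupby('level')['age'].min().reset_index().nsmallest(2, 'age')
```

group by level, min of age:
level
L3    33
L4    32
L5    39
L7    34
Name: age, dtype: int64
reset_index():
  level  age
0    L3   33
1    L4   32
2    L5   39
3    L7   34
take 2 rows with smallest age:
  level  age
1    L4   32
0    L3   33
add column age_x4 = t['age'] * 4:
  level  age  age_x4
1    L4   32     128
0    L3   33     132
Hence 132.

132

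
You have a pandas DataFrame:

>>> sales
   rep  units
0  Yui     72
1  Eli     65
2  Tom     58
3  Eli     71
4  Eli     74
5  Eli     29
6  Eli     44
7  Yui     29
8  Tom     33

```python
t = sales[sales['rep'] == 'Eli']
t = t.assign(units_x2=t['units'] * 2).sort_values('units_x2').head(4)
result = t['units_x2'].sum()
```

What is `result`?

filter rows where rep == 'Eli':
   rep  units
1  Eli     65
3  Eli     71
4  Eli     74
5  Eli     29
6  Eli     44
add column units_x2 = t['units'] * 2:
   rep  units  units_x2
1  Eli     65       130
3  Eli     71       142
4  Eli     74       148
5  Eli     29        58
6  Eli     44        88
sort by units_x2:
   rep  units  units_x2
5  Eli     29        58
6  Eli     44        88
1  Eli     65       130
3  Eli     71       142
4  Eli     74       148
take first 4 rows:
   rep  units  units_x2
5  Eli     29        58
6  Eli     44        88
1  Eli     65       130
3  Eli     71       142

418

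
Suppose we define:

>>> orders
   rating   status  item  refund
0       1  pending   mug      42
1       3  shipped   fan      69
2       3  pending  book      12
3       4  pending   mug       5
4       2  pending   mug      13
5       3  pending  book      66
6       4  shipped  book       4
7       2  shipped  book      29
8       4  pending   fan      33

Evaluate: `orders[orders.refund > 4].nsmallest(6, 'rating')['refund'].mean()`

38.5

filter rows where refund > 4:
   rating   status  item  refund
0       1  pending   mug      42
1       3  shipped   fan      69
2       3  pending  book      12
3       4  pending   mug       5
4       2  pending   mug      13
5       3  pending  book      66
7       2  shipped  book      29
8       4  pending   fan      33
take 6 rows with smallest rating:
   rating   status  item  refund
0       1  pending   mug      42
4       2  pending   mug      13
7       2  shipped  book      29
1       3  shipped   fan      69
2       3  pending  book      12
5       3  pending  book      66
So mean() = 38.5.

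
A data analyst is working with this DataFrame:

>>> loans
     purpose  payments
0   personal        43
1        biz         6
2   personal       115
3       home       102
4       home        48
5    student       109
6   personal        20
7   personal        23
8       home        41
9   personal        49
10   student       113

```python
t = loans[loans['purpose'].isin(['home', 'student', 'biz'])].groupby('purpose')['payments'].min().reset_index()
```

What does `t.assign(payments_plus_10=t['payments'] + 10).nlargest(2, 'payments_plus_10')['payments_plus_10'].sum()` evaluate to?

170

filter rows where purpose in ['home', 'student', 'biz']:
    purpose  payments
1       biz         6
3      home       102
4      home        48
5   student       109
8      home        41
10  student       113
group by purpose, min of payments:
purpose
biz          6
home        41
student    109
Name: payments, dtype: int64
reset_index():
   purpose  payments
0      biz         6
1     home        41
2  student       109
add column payments_plus_10 = t['payments'] + 10:
   purpose  payments  payments_plus_10
0      biz         6                16
1     home        41                51
2  student       109               119
take 2 rows with largest payments_plus_10:
   purpose  payments  payments_plus_10
2  student       109               119
1     home        41                51
Taking the sum of column 'payments_plus_10' gives 170.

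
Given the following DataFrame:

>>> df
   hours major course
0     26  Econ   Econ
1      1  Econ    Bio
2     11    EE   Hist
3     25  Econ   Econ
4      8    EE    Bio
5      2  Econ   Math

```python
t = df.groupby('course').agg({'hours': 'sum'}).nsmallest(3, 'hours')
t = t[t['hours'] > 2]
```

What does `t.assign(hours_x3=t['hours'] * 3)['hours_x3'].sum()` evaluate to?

60

group by course, sum of hours:
        hours
course       
Bio         9
Econ       51
Hist       11
Math        2
take 3 rows with smallest hours:
        hours
course       
Math        2
Bio         9
Hist       11
filter rows where hours > 2:
        hours
course       
Bio         9
Hist       11
add column hours_x3 = t['hours'] * 3:
        hours  hours_x3
course                 
Bio         9        27
Hist       11        33
Finally, sum of column 'hours_x3' = 60.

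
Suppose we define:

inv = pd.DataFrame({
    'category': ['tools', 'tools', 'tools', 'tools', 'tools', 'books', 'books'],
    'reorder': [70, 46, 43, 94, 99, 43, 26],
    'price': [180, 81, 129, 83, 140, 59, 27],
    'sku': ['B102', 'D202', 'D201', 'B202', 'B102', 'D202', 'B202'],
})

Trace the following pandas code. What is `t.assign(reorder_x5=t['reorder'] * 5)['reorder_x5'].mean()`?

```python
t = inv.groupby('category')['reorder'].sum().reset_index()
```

1052.5

group by category, sum of reorder:
category
books     69
tools    352
Name: reorder, dtype: int64
reset_index():
  category  reorder
0    books       69
1    tools      352
add column reorder_x5 = t['reorder'] * 5:
  category  reorder  reorder_x5
0    books       69         345
1    tools      352        1760
Then the mean of column 'reorder_x5': 1052.5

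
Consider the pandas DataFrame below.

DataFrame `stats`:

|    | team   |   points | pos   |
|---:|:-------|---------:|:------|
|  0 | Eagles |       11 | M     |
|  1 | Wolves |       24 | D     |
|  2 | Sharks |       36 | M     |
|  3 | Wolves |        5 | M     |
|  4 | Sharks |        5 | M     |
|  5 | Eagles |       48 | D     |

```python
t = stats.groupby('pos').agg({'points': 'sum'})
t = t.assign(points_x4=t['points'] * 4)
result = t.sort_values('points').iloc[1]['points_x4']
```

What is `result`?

group by pos, sum of points:
     points
pos        
D        72
M        57
add column points_x4 = t['points'] * 4:
     points  points_x4
pos                   
D        72        288
M        57        228
sort by points:
     points  points_x4
pos                   
M        57        228
D        72        288
So iloc[1]['points_x4'] = 288.

288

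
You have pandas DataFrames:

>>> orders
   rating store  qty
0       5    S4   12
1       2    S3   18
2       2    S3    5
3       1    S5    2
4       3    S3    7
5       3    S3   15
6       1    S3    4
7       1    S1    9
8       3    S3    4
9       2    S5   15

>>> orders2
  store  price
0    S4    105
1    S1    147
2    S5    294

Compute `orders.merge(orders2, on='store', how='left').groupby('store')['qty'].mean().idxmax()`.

merge on 'store' (how='left') → 10 rows:
   rating store  qty  price
0       5    S4   12  105.0
1       2    S3   18    NaN
2       2    S3    5    NaN
3       1    S5    2  294.0
4       3    S3    7    NaN
5       3    S3   15    NaN
6       1    S3    4    NaN
7       1    S1    9  147.0
8       3    S3    4    NaN
9       2    S5   15  294.0
group by store, mean of qty:
store
S1     9.000000
S3     8.833333
S4    12.000000
S5     8.500000
Name: qty, dtype: float64
So idxmax() = S4.

S4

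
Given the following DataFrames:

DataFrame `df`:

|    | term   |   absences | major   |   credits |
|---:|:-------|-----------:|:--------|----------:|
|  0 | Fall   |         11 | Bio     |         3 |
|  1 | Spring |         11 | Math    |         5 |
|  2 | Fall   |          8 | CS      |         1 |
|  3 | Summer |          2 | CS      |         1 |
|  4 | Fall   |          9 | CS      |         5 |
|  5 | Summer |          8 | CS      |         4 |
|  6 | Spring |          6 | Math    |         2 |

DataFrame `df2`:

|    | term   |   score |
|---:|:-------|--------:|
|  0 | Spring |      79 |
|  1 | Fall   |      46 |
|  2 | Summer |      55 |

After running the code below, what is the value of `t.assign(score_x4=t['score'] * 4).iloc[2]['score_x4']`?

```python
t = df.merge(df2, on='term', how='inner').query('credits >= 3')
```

merge on 'term' (how='inner') → 7 rows:
     term  absences major  credits  score
0    Fall        11   Bio        3     46
1  Spring        11  Math        5     79
2    Fall         8    CS        1     46
3  Summer         2    CS        1     55
4    Fall         9    CS        5     46
5  Summer         8    CS        4     55
6  Spring         6  Math        2     79
filter rows where credits >= 3:
     term  absences major  credits  score
0    Fall        11   Bio        3     46
1  Spring        11  Math        5     79
4    Fall         9    CS        5     46
5  Summer         8    CS        4     55
add column score_x4 = t['score'] * 4:
     term  absences major  credits  score  score_x4
0    Fall        11   Bio        3     46       184
1  Spring        11  Math        5     79       316
4    Fall         9    CS        5     46       184
5  Summer         8    CS        4     55       220
Reading off the value at position 2, column 'score_x4', we get 184.

184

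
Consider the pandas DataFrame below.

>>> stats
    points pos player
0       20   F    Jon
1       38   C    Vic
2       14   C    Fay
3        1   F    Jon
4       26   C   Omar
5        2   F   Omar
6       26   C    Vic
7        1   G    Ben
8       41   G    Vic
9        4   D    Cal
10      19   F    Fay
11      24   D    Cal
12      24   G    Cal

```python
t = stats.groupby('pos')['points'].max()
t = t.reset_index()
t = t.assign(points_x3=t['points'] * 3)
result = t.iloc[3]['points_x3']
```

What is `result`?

group by pos, max of points:
pos
C    38
D    24
F    20
G    41
Name: points, dtype: int64
reset_index():
  pos  points
0   C      38
1   D      24
2   F      20
3   G      41
add column points_x3 = t['points'] * 3:
  pos  points  points_x3
0   C      38        114
1   D      24         72
2   F      20         60
3   G      41        123
Taking the value at position 3, column 'points_x3' gives 123.

123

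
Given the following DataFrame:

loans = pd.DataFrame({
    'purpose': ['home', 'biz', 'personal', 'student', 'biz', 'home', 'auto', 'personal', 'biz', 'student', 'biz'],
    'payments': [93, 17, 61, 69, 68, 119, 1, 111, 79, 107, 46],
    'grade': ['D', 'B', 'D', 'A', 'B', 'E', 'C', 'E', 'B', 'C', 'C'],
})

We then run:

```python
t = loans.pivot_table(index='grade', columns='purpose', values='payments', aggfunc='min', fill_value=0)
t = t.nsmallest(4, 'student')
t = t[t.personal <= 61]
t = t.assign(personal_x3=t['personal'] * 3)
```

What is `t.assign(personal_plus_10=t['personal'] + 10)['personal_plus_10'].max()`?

pivot: rows=grade, cols=purpose, min(payments):
purpose  auto  biz  home  personal  student
grade                                      
A           0    0     0         0       69
B           0   17     0         0        0
C           1   46     0         0      107
D           0    0    93        61        0
E           0    0   119       111        0
take 4 rows with smallest student:
purpose  auto  biz  home  personal  student
grade                                      
B           0   17     0         0        0
D           0    0    93        61        0
E           0    0   119       111        0
A           0    0     0         0       69
filter rows where personal <= 61:
purpose  auto  biz  home  personal  student
grade                                      
B           0   17     0         0        0
D           0    0    93        61        0
A           0    0     0         0       69
add column personal_x3 = t['personal'] * 3:
purpose  auto  biz  home  personal  student  personal_x3
grade                                                   
B           0   17     0         0        0            0
D           0    0    93        61        0          183
A           0    0     0         0       69            0
add column personal_plus_10 = t['personal'] + 10:
purpose  auto  biz  home  personal  student  personal_x3  personal_plus_10
grade                                                                     
B           0   17     0         0        0            0                10
D           0    0    93        61        0          183                71
A           0    0     0         0       69            0                10

71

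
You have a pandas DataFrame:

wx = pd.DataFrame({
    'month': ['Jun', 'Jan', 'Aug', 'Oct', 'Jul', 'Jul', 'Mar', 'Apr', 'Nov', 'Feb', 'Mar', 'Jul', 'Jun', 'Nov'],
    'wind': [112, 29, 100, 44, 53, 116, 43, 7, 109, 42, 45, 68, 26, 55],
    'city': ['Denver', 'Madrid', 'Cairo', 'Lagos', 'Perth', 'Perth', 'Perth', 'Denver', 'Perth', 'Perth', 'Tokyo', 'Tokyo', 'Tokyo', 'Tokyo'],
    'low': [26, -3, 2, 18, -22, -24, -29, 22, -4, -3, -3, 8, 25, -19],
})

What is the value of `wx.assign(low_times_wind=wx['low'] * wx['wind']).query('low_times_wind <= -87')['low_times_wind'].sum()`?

-7026

add column low_times_wind = wx['low'] * wx['wind']:
   month  wind    city  low  low_times_wind
0    Jun   112  Denver   26            2912
1    Jan    29  Madrid   -3             -87
2    Aug   100   Cairo    2             200
3    Oct    44   Lagos   18             792
4    Jul    53   Perth  -22           -1166
5    Jul   116   Perth  -24           -2784
6    Mar    43   Perth  -29           -1247
7    Apr     7  Denver   22             154
8    Nov   109   Perth   -4            -436
9    Feb    42   Perth   -3            -126
10   Mar    45   Tokyo   -3            -135
11   Jul    68   Tokyo    8             544
12   Jun    26   Tokyo   25             650
13   Nov    55   Tokyo  -19           -1045
filter rows where low_times_wind <= -87:
   month  wind    city  low  low_times_wind
1    Jan    29  Madrid   -3             -87
4    Jul    53   Perth  -22           -1166
5    Jul   116   Perth  -24           -2784
6    Mar    43   Perth  -29           -1247
8    Nov   109   Perth   -4            -436
9    Feb    42   Perth   -3            -126
10   Mar    45   Tokyo   -3            -135
13   Nov    55   Tokyo  -19           -1045
Reading off the sum of column 'low_times_wind', we get -7026.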